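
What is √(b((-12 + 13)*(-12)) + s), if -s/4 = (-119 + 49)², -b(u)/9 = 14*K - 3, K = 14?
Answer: I*√21337 ≈ 146.07*I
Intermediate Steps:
b(u) = -1737 (b(u) = -9*(14*14 - 3) = -9*(196 - 3) = -9*193 = -1737)
s = -19600 (s = -4*(-119 + 49)² = -4*(-70)² = -4*4900 = -19600)
√(b((-12 + 13)*(-12)) + s) = √(-1737 - 19600) = √(-21337) = I*√21337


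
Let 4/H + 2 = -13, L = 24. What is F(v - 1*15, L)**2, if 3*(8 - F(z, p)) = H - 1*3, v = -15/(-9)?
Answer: 167281/2025 ≈ 82.608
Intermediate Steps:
H = -4/15 (H = 4/(-2 - 13) = 4/(-15) = 4*(-1/15) = -4/15 ≈ -0.26667)
v = 5/3 (v = -15*(-1/9) = 5/3 ≈ 1.6667)
F(z, p) = 409/45 (F(z, p) = 8 - (-4/15 - 1*3)/3 = 8 - (-4/15 - 3)/3 = 8 - 1/3*(-49/15) = 8 + 49/45 = 409/45)
F(v - 1*15, L)**2 = (409/45)**2 = 167281/2025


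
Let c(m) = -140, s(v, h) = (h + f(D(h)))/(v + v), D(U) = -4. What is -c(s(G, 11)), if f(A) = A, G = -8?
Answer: 140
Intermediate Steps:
s(v, h) = (-4 + h)/(2*v) (s(v, h) = (h - 4)/(v + v) = (-4 + h)/((2*v)) = (-4 + h)*(1/(2*v)) = (-4 + h)/(2*v))
-c(s(G, 11)) = -1*(-140) = 140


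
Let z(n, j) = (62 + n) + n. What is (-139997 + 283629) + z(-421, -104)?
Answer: 142852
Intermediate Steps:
z(n, j) = 62 + 2*n
(-139997 + 283629) + z(-421, -104) = (-139997 + 283629) + (62 + 2*(-421)) = 143632 + (62 - 842) = 143632 - 780 = 142852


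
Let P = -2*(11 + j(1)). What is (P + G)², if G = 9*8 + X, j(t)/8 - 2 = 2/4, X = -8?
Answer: 4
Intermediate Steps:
j(t) = 20 (j(t) = 16 + 8*(2/4) = 16 + 8*(2*(¼)) = 16 + 8*(½) = 16 + 4 = 20)
G = 64 (G = 9*8 - 8 = 72 - 8 = 64)
P = -62 (P = -2*(11 + 20) = -2*31 = -62)
(P + G)² = (-62 + 64)² = 2² = 4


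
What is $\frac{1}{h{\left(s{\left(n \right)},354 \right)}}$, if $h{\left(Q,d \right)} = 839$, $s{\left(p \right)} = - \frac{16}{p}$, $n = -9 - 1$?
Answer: $\frac{1}{839} \approx 0.0011919$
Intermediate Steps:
$n = -10$
$\frac{1}{h{\left(s{\left(n \right)},354 \right)}} = \frac{1}{839}$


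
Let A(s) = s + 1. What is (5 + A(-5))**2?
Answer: 1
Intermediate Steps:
A(s) = 1 + s
(5 + A(-5))**2 = (5 + (1 - 5))**2 = (5 - 4)**2 = 1**2 = 1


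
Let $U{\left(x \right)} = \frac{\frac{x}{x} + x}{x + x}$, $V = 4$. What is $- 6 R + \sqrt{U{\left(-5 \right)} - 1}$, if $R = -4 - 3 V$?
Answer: $96 + \frac{i \sqrt{15}}{5} \approx 96.0 + 0.7746 i$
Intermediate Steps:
$R = -16$ ($R = -4 - 12 = -16$)
$U{\left(x \right)} = \frac{1 + x}{2 x}$
$- 6 R + \sqrt{U{\left(-5 \right)} - 1} = \left(-6\right) \left(-16\right) + \sqrt{\frac{1 - 5}{2 \left(-5\right)} - 1} = 96 + \sqrt{\frac{1}{2} \left(- \frac{1}{5}\right) \left(-4\right) - 1} = 96 + \sqrt{\frac{2}{5} - 1} = 96 + \sqrt{- \frac{3}{5}} = 96 + \frac{i \sqrt{15}}{5}$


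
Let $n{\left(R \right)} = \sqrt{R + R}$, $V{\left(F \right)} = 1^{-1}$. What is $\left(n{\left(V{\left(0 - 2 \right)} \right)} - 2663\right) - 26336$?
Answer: $-28999 + \sqrt{2} \approx -28998.0$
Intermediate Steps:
$V{\left(F \right)} = 1$
$n{\left(R \right)} = \sqrt{2} \sqrt{R}$ ($n{\left(R \right)} = \sqrt{2 R} = \sqrt{2} \sqrt{R}$)
$\left(n{\left(V{\left(0 - 2 \right)} \right)} - 2663\right) - 26336 = \left(\sqrt{2} \sqrt{1} - 2663\right) - 26336 = \left(\sqrt{2} \cdot 1 - 2663\right) - 26336 = \left(\sqrt{2} - 2663\right) - 26336 = \left(-2663 + \sqrt{2}\right) - 26336 = -28999 + \sqrt{2}$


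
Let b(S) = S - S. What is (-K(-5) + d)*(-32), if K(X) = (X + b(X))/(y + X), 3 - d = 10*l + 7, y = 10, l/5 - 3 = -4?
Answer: -1504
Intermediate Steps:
l = -5 (l = 15 + 5*(-4) = 15 - 20 = -5)
b(S) = 0
d = 46 (d = 3 - (10*(-5) + 7) = 3 - (-50 + 7) = 3 - 1*(-43) = 3 + 43 = 46)
K(X) = X/(10 + X) (K(X) = (X + 0)/(10 + X) = X/(10 + X))
(-K(-5) + d)*(-32) = (-(-5)/(10 - 5) + 46)*(-32) = (-(-5)/5 + 46)*(-32) = (-1*(-1) + 46)*(-32) = (1 + 46)*(-32) = 47*(-32) = -1504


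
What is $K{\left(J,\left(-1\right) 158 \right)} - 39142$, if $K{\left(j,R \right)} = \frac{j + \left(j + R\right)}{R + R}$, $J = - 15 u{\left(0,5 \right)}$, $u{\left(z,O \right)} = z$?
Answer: $- \frac{78283}{2} \approx -39142.0$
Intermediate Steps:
$J = 0$ ($J = \left(-15\right) 0 = 0$)
$K{\left(j,R \right)} = \frac{R + 2 j}{2 R}$ ($K{\left(j,R \right)} = \frac{j + \left(R + j\right)}{2 R} = \left(R + 2 j\right) \frac{1}{2 R} = \frac{R + 2 j}{2 R}$)
$K{\left(J,\left(-1\right) 158 \right)} - 39142 = \frac{0 + \frac{\left(-1\right) 158}{2}}{\left(-1\right) 158} - 39142 = \frac{0 + \frac{1}{2} \left(-158\right)}{-158} - 39142 = - \frac{0 - 79}{158} - 39142 = \left(- \frac{1}{158}\right) \left(-79\right) - 39142 = \frac{1}{2} - 39142 = - \frac{78283}{2}$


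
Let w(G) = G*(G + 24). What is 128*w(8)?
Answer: 32768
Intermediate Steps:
w(G) = G*(24 + G)
128*w(8) = 128*(8*(24 + 8)) = 128*(8*32) = 128*256 = 32768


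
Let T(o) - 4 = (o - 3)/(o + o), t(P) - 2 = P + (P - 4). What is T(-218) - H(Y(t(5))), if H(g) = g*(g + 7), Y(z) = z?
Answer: -50355/436 ≈ -115.49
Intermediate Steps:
t(P) = -2 + 2*P (t(P) = 2 + (P + (P - 4)) = 2 + (P + (-4 + P)) = 2 + (-4 + 2*P) = -2 + 2*P)
H(g) = g*(7 + g)
T(o) = 4 + (-3 + o)/(2*o) (T(o) = 4 + (o - 3)/(o + o) = 4 + (-3 + o)/((2*o)) = 4 + (-3 + o)*(1/(2*o)) = 4 + (-3 + o)/(2*o))
T(-218) - H(Y(t(5))) = (3/2)*(-1 + 3*(-218))/(-218) - (-2 + 2*5)*(7 + (-2 + 2*5)) = (3/2)*(-1/218)*(-1 - 654) - (-2 + 10)*(7 + (-2 + 10)) = (3/2)*(-1/218)*(-655) - 8*(7 + 8) = 1965/436 - 8*15 = 1965/436 - 1*120 = 1965/436 - 120 = -50355/436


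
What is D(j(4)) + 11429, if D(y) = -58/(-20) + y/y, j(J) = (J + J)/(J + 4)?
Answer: 114329/10 ≈ 11433.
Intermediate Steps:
j(J) = 2*J/(4 + J) (j(J) = (2*J)/(4 + J) = 2*J/(4 + J))
D(y) = 39/10 (D(y) = -58*(-1/20) + 1 = 29/10 + 1 = 39/10)
D(j(4)) + 11429 = 39/10 + 11429 = 114329/10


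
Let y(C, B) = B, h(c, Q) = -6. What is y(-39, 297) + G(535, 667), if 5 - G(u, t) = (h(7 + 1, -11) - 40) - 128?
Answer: 476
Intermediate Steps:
G(u, t) = 179 (G(u, t) = 5 - ((-6 - 40) - 128) = 5 - (-46 - 128) = 5 - 1*(-174) = 5 + 174 = 179)
y(-39, 297) + G(535, 667) = 297 + 179 = 476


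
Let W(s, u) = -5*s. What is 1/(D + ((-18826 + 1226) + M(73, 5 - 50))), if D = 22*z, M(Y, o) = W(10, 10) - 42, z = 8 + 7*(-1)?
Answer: -1/17670 ≈ -5.6593e-5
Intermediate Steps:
z = 1 (z = 8 - 7 = 1)
M(Y, o) = -92 (M(Y, o) = -5*10 - 42 = -50 - 42 = -92)
D = 22 (D = 22*1 = 22)
1/(D + ((-18826 + 1226) + M(73, 5 - 50))) = 1/(22 + ((-18826 + 1226) - 92)) = 1/(22 + (-17600 - 92)) = 1/(22 - 17692) = 1/(-17670) = -1/17670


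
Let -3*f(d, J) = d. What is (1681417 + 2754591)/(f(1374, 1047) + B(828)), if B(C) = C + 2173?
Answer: 4436008/2543 ≈ 1744.4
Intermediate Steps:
f(d, J) = -d/3
B(C) = 2173 + C
(1681417 + 2754591)/(f(1374, 1047) + B(828)) = (1681417 + 2754591)/(-⅓*1374 + (2173 + 828)) = 4436008/(-458 + 3001) = 4436008/2543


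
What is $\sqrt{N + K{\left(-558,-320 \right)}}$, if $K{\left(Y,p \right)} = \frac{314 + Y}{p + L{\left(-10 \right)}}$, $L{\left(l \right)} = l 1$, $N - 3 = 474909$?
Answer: $\frac{\sqrt{12929499330}}{165} \approx 689.14$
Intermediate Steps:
$N = 474912$ ($N = 3 + 474909 = 474912$)
$L{\left(l \right)} = l$
$K{\left(Y,p \right)} = \frac{314 + Y}{-10 + p}$ ($K{\left(Y,p \right)} = \frac{314 + Y}{p - 10} = \frac{314 + Y}{-10 + p}$)
$\sqrt{N + K{\left(-558,-320 \right)}} = \sqrt{474912 + \frac{314 - 558}{-10 - 320}} = \sqrt{474912 + \frac{1}{-330} \left(-244\right)} = \sqrt{474912 - - \frac{122}{165}} = \sqrt{474912 + \frac{122}{165}} = \sqrt{\frac{78360602}{165}} = \frac{\sqrt{12929499330}}{165}$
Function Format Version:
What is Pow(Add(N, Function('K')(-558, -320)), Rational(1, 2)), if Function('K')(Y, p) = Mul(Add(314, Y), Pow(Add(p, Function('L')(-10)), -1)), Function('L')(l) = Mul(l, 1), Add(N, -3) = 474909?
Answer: Mul(Rational(1, 165), Pow(12929499330, Rational(1, 2))) ≈ 689.14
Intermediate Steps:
N = 474912 (N = Add(3, 474909) = 474912)
Function('L')(l) = l
Function('K')(Y, p) = Mul(Pow(Add(-10, p), -1), Add(314, Y)) (Function('K')(Y, p) = Mul(Add(314, Y), Pow(Add(p, -10), -1)) = Mul(Add(314, Y), Pow(Add(-10, p), -1)) = Mul(Pow(Add(-10, p), -1), Add(314, Y)))
Pow(Add(N, Function('K')(-558, -320)), Rational(1, 2)) = Pow(Add(474912, Mul(Pow(Add(-10, -320), -1), Add(314, -558))), Rational(1, 2)) = Pow(Add(474912, Mul(Pow(-330, -1), -244)), Rational(1, 2)) = Pow(Add(474912, Mul(Rational(-1, 330), -244)), Rational(1, 2)) = Pow(Add(474912, Rational(122, 165)), Rational(1, 2)) = Pow(Rational(78360602, 165), Rational(1, 2)) = Mul(Rational(1, 165), Pow(12929499330, Rational(1, 2)))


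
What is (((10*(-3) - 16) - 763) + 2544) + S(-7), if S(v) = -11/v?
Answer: 12156/7 ≈ 1736.6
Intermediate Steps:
(((10*(-3) - 16) - 763) + 2544) + S(-7) = (((10*(-3) - 16) - 763) + 2544) - 11/(-7) = (((-30 - 16) - 763) + 2544) - 11*(-⅐) = ((-46 - 763) + 2544) + 11/7 = (-809 + 2544) + 11/7 = 1735 + 11/7 = 12156/7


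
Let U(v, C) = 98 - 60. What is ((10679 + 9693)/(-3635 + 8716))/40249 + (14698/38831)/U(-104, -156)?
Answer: 137994429499/13716514921031 ≈ 0.010060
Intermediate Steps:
U(v, C) = 38
((10679 + 9693)/(-3635 + 8716))/40249 + (14698/38831)/U(-104, -156) = ((10679 + 9693)/(-3635 + 8716))/40249 + (14698/38831)/38 = (20372/5081)*(1/40249) + (14698*(1/38831))*(1/38) = (20372*(1/5081))*(1/40249) + (14698/38831)*(1/38) = (20372/5081)*(1/40249) + 7349/737789 = 1852/18591379 + 7349/737789 = 137994429499/13716514921031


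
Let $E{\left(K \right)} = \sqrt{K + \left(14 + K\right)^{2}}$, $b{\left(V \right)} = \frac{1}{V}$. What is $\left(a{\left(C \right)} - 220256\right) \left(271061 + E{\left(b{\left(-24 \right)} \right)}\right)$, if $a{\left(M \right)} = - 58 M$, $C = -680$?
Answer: $-49012165776 - 7534 \sqrt{112201} \approx -4.9015 \cdot 10^{10}$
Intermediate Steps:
$\left(a{\left(C \right)} - 220256\right) \left(271061 + E{\left(b{\left(-24 \right)} \right)}\right) = \left(\left(-58\right) \left(-680\right) - 220256\right) \left(271061 + \sqrt{\frac{1}{-24} + \left(14 + \frac{1}{-24}\right)^{2}}\right) = \left(39440 - 220256\right) \left(271061 + \sqrt{- \frac{1}{24} + \left(14 - \frac{1}{24}\right)^{2}}\right) = - 180816 \left(271061 + \sqrt{- \frac{1}{24} + \left(\frac{335}{24}\right)^{2}}\right) = - 180816 \left(271061 + \sqrt{- \frac{1}{24} + \frac{112225}{576}}\right) = - 180816 \left(271061 + \sqrt{\frac{112201}{576}}\right) = - 180816 \left(271061 + \frac{\sqrt{112201}}{24}\right) = -49012165776 - 7534 \sqrt{112201}$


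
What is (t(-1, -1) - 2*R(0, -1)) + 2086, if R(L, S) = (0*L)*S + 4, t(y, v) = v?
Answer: 2077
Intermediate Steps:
R(L, S) = 4 (R(L, S) = 0*S + 4 = 0 + 4 = 4)
(t(-1, -1) - 2*R(0, -1)) + 2086 = (-1 - 2*4) + 2086 = (-1 - 8) + 2086 = -9 + 2086 = 2077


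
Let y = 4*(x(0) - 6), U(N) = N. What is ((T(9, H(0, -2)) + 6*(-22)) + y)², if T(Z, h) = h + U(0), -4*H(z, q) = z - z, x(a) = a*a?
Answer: 24336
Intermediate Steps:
x(a) = a²
H(z, q) = 0 (H(z, q) = -(z - z)/4 = -¼*0 = 0)
T(Z, h) = h (T(Z, h) = h + 0 = h)
y = -24 (y = 4*(0² - 6) = 4*(0 - 6) = 4*(-6) = -24)
((T(9, H(0, -2)) + 6*(-22)) + y)² = ((0 + 6*(-22)) - 24)² = ((0 - 132) - 24)² = (-132 - 24)² = (-156)² = 24336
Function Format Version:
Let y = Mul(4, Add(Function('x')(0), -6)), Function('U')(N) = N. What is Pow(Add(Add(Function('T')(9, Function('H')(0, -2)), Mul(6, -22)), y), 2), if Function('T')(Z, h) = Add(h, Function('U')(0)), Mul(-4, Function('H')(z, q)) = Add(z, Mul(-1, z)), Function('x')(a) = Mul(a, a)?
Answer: 24336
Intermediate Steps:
Function('x')(a) = Pow(a, 2)
Function('H')(z, q) = 0 (Function('H')(z, q) = Mul(Rational(-1, 4), Add(z, Mul(-1, z))) = Mul(Rational(-1, 4), 0) = 0)
Function('T')(Z, h) = h (Function('T')(Z, h) = Add(h, 0) = h)
y = -24 (y = Mul(4, Add(Pow(0, 2), -6)) = Mul(4, Add(0, -6)) = Mul(4, -6) = -24)
Pow(Add(Add(Function('T')(9, Function('H')(0, -2)), Mul(6, -22)), y), 2) = Pow(Add(Add(0, Mul(6, -22)), -24), 2) = Pow(Add(Add(0, -132), -24), 2) = Pow(Add(-132, -24), 2) = Pow(-156, 2) = 24336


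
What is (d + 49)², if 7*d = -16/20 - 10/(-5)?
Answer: 2961841/1225 ≈ 2417.8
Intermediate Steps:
d = 6/35 (d = (-16/20 - 10/(-5))/7 = (-16*1/20 - 10*(-⅕))/7 = (-⅘ + 2)/7 = (⅐)*(6/5) = 6/35 ≈ 0.17143)
(d + 49)² = (6/35 + 49)² = (1721/35)² = 2961841/1225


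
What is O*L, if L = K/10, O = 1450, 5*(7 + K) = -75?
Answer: -3190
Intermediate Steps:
K = -22 (K = -7 + (⅕)*(-75) = -7 - 15 = -22)
L = -11/5 (L = -22/10 = -22*⅒ = -11/5 ≈ -2.2000)
O*L = 1450*(-11/5) = -3190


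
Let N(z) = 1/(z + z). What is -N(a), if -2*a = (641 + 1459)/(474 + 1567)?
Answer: 2041/2100 ≈ 0.97190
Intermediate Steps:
a = -1050/2041 (a = -(641 + 1459)/(2*(474 + 1567)) = -1050/2041 ≈ -0.51445)
N(z) = 1/(2*z)
-N(a) = -1/(2*(-1050/2041)) = -(-2041)/(2*1050) = -1*(-2041/2100) = 2041/2100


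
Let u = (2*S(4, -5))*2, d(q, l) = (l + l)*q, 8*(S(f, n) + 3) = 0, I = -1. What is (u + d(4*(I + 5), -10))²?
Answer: 110224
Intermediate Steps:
S(f, n) = -3 (S(f, n) = -3 + (⅛)*0 = -3 + 0 = -3)
d(q, l) = 2*l*q (d(q, l) = (2*l)*q = 2*l*q)
u = -12 (u = (2*(-3))*2 = -6*2 = -12)
(u + d(4*(I + 5), -10))² = (-12 + 2*(-10)*(4*(-1 + 5)))² = (-12 + 2*(-10)*(4*4))² = (-12 + 2*(-10)*16)² = (-12 - 320)² = (-332)² = 110224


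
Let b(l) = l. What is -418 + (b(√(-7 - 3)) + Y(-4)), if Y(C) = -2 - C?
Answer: -416 + I*√10 ≈ -416.0 + 3.1623*I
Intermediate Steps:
-418 + (b(√(-7 - 3)) + Y(-4)) = -418 + (√(-7 - 3) + (-2 - 1*(-4))) = -418 + (√(-10) + (-2 + 4)) = -418 + (I*√10 + 2) = -418 + (2 + I*√10) = -416 + I*√10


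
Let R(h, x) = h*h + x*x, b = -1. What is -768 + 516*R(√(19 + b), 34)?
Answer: 605016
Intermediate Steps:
R(h, x) = h² + x²
-768 + 516*R(√(19 + b), 34) = -768 + 516*((√(19 - 1))² + 34²) = -768 + 516*((√18)² + 1156) = -768 + 516*((3*√2)² + 1156) = -768 + 516*(18 + 1156) = -768 + 516*1174 = -768 + 605784 = 605016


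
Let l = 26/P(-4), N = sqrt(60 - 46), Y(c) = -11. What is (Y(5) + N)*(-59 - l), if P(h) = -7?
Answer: 4257/7 - 387*sqrt(14)/7 ≈ 401.28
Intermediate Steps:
N = sqrt(14) ≈ 3.7417
l = -26/7 (l = 26/(-7) = 26*(-1/7) = -26/7 ≈ -3.7143)
(Y(5) + N)*(-59 - l) = (-11 + sqrt(14))*(-59 - 1*(-26/7)) = (-11 + sqrt(14))*(-59 + 26/7) = (-11 + sqrt(14))*(-387/7) = 4257/7 - 387*sqrt(14)/7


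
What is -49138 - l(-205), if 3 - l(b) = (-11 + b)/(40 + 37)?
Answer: -3784073/77 ≈ -49144.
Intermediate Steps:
l(b) = 22/7 - b/77 (l(b) = 3 - (-11 + b)/(40 + 37) = 3 - (-11 + b)/77 = 3 - (-⅐ + b/77) = 3 + (⅐ - b/77) = 22/7 - b/77)
-49138 - l(-205) = -49138 - (22/7 - 1/77*(-205)) = -49138 - (22/7 + 205/77) = -49138 - 1*447/77 = -49138 - 447/77 = -3784073/77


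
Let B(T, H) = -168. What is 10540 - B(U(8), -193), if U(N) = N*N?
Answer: 10708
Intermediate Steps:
U(N) = N²
10540 - B(U(8), -193) = 10540 - 1*(-168) = 10540 + 168 = 10708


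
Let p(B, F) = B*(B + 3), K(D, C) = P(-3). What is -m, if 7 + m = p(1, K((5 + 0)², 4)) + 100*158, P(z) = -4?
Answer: -15797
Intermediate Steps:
K(D, C) = -4
p(B, F) = B*(3 + B)
m = 15797 (m = -7 + (1*(3 + 1) + 100*158) = -7 + (1*4 + 15800) = -7 + (4 + 15800) = -7 + 15804 = 15797)
-m = -1*15797 = -15797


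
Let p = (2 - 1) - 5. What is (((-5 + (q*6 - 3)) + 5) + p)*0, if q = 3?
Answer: 0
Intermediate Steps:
p = -4 (p = 1 - 5 = -4)
(((-5 + (q*6 - 3)) + 5) + p)*0 = (((-5 + (3*6 - 3)) + 5) - 4)*0 = (((-5 + (18 - 3)) + 5) - 4)*0 = (((-5 + 15) + 5) - 4)*0 = ((10 + 5) - 4)*0 = (15 - 4)*0 = 11*0 = 0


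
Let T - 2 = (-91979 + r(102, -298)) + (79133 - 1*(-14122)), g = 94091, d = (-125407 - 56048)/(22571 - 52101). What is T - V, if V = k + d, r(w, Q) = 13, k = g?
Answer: -548113091/5906 ≈ -92806.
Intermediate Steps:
d = 36291/5906 (d = -181455/(-29530) = -181455*(-1/29530) = 36291/5906 ≈ 6.1448)
k = 94091
V = 555737737/5906 (V = 94091 + 36291/5906 = 555737737/5906 ≈ 94097.)
T = 1291 (T = 2 + ((-91979 + 13) + (79133 - 1*(-14122))) = 2 + (-91966 + (79133 + 14122)) = 2 + (-91966 + 93255) = 2 + 1289 = 1291)
T - V = 1291 - 1*555737737/5906 = 1291 - 555737737/5906 = -548113091/5906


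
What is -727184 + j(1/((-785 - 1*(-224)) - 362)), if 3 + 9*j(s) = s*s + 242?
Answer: -619486514488/851929 ≈ -7.2716e+5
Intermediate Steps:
j(s) = 239/9 + s²/9 (j(s) = -⅓ + (s*s + 242)/9 = -⅓ + (s² + 242)/9 = -⅓ + (242 + s²)/9 = -⅓ + (242/9 + s²/9) = 239/9 + s²/9)
-727184 + j(1/((-785 - 1*(-224)) - 362)) = -727184 + (239/9 + (1/((-785 - 1*(-224)) - 362))²/9) = -727184 + (239/9 + (1/((-785 + 224) - 362))²/9) = -727184 + (239/9 + (1/(-561 - 362))²/9) = -727184 + (239/9 + (1/(-923))²/9) = -727184 + (239/9 + (-1/923)²/9) = -727184 + (239/9 + (⅑)*(1/851929)) = -727184 + (239/9 + 1/7667361) = -727184 + 22623448/851929 = -619486514488/851929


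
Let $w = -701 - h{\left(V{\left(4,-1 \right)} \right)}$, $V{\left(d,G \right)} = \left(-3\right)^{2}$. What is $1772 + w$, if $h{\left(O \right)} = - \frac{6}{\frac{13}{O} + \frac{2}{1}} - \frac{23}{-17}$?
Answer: $\frac{564622}{527} \approx 1071.4$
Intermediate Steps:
$V{\left(d,G \right)} = 9$
$h{\left(O \right)} = \frac{23}{17} - \frac{6}{2 + \frac{13}{O}}$ ($h{\left(O \right)} = - \frac{6}{\frac{13}{O} + 2 \cdot 1} - - \frac{23}{17} = - \frac{6}{\frac{13}{O} + 2} + \frac{23}{17} = - \frac{6}{2 + \frac{13}{O}} + \frac{23}{17} = \frac{23}{17} - \frac{6}{2 + \frac{13}{O}}$)
$w = - \frac{369222}{527}$ ($w = -701 - \frac{299 - 504}{17 \left(13 + 2 \cdot 9\right)} = -701 - \frac{299 - 504}{17 \left(13 + 18\right)} = -701 - \frac{1}{17} \cdot \frac{1}{31} \left(-205\right) = -701 - - \frac{205}{527} = -701 + \frac{205}{527} = - \frac{369222}{527} \approx -700.61$)
$1772 + w = 1772 - \frac{369222}{527} = \frac{564622}{527}$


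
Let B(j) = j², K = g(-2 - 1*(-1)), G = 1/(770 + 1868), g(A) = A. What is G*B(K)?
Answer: 1/2638 ≈ 0.00037907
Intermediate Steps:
G = 1/2638 ≈ 0.00037907
K = -1 (K = -2 - 1*(-1) = -2 + 1 = -1)
G*B(K) = (1/2638)*(-1)² = (1/2638)*1 = 1/2638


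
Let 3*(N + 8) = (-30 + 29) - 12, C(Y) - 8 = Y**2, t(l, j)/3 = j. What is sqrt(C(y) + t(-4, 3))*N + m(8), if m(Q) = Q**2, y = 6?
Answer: 64 - 37*sqrt(53)/3 ≈ -25.788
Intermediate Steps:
t(l, j) = 3*j
C(Y) = 8 + Y**2
N = -37/3 (N = -8 + ((-30 + 29) - 12)/3 = -8 + (-1 - 12)/3 = -8 + (1/3)*(-13) = -8 - 13/3 = -37/3 ≈ -12.333)
sqrt(C(y) + t(-4, 3))*N + m(8) = sqrt((8 + 6**2) + 3*3)*(-37/3) + 8**2 = sqrt((8 + 36) + 9)*(-37/3) + 64 = sqrt(44 + 9)*(-37/3) + 64 = sqrt(53)*(-37/3) + 64 = -37*sqrt(53)/3 + 64 = 64 - 37*sqrt(53)/3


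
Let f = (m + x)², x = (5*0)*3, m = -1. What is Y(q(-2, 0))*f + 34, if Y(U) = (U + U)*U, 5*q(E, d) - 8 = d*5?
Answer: 978/25 ≈ 39.120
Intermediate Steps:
x = 0 (x = 0*3 = 0)
f = 1 (f = (-1 + 0)² = (-1)² = 1)
q(E, d) = 8/5 + d (q(E, d) = 8/5 + (d*5)/5 = 8/5 + (5*d)/5 = 8/5 + d)
Y(U) = 2*U² (Y(U) = (2*U)*U = 2*U²)
Y(q(-2, 0))*f + 34 = (2*(8/5 + 0)²)*1 + 34 = (2*(8/5)²)*1 + 34 = (2*(64/25))*1 + 34 = (128/25)*1 + 34 = 128/25 + 34 = 978/25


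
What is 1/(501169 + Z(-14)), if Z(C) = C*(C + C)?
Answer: 1/501561 ≈ 1.9938e-6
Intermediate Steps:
Z(C) = 2*C² (Z(C) = C*(2*C) = 2*C²)
1/(501169 + Z(-14)) = 1/(501169 + 2*(-14)²) = 1/(501169 + 2*196) = 1/(501169 + 392) = 1/501561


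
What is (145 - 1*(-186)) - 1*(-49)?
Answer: 380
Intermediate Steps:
(145 - 1*(-186)) - 1*(-49) = (145 + 186) + 49 = 331 + 49 = 380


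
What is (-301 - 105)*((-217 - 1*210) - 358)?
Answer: 318710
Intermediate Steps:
(-301 - 105)*((-217 - 1*210) - 358) = -406*((-217 - 210) - 358) = -406*(-427 - 358) = -406*(-785) = 318710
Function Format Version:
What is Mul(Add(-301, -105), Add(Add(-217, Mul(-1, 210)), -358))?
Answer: 318710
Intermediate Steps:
Mul(Add(-301, -105), Add(Add(-217, Mul(-1, 210)), -358)) = Mul(-406, Add(Add(-217, -210), -358)) = Mul(-406, Add(-427, -358)) = Mul(-406, -785) = 318710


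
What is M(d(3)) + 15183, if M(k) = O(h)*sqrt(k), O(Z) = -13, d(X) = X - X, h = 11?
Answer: 15183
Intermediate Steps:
d(X) = 0
M(k) = -13*sqrt(k)
M(d(3)) + 15183 = -13*sqrt(0) + 15183 = -13*0 + 15183 = 0 + 15183 = 15183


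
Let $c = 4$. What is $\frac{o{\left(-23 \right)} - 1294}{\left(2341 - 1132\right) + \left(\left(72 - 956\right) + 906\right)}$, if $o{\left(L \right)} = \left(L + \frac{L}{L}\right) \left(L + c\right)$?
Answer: $- \frac{876}{1231} \approx -0.71162$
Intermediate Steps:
$o{\left(L \right)} = \left(1 + L\right) \left(4 + L\right)$ ($o{\left(L \right)} = \left(L + \frac{L}{L}\right) \left(L + 4\right) = \left(L + 1\right) \left(4 + L\right) = \left(1 + L\right) \left(4 + L\right)$)
$\frac{o{\left(-23 \right)} - 1294}{\left(2341 - 1132\right) + \left(\left(72 - 956\right) + 906\right)} = \frac{\left(4 + \left(-23\right)^{2} + 5 \left(-23\right)\right) - 1294}{\left(2341 - 1132\right) + \left(\left(72 - 956\right) + 906\right)} = \frac{\left(4 + 529 - 115\right) - 1294}{1209 + \left(-884 + 906\right)} = \frac{418 - 1294}{1209 + 22} = - \frac{876}{1231}$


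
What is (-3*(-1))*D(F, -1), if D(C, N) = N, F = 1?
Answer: -3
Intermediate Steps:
(-3*(-1))*D(F, -1) = -3*(-1)*(-1) = 3*(-1) = -3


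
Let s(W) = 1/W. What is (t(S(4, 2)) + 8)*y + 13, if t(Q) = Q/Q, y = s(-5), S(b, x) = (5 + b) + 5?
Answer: 56/5 ≈ 11.200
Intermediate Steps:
s(W) = 1/W
S(b, x) = 10 + b
y = -⅕ (y = 1/(-5) = -⅕ ≈ -0.20000)
t(Q) = 1
(t(S(4, 2)) + 8)*y + 13 = (1 + 8)*(-⅕) + 13 = 9*(-⅕) + 13 = -9/5 + 13 = 56/5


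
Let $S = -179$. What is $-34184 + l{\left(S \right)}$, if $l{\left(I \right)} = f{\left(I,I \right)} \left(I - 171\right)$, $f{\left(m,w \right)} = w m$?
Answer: $-11248534$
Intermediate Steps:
$f{\left(m,w \right)} = m w$
$l{\left(I \right)} = I^{2} \left(-171 + I\right)$ ($l{\left(I \right)} = I I \left(I - 171\right) = I^{2} \left(-171 + I\right)$)
$-34184 + l{\left(S \right)} = -34184 + \left(-179\right)^{2} \left(-171 - 179\right) = -34184 + 32041 \left(-350\right) = -34184 - 11214350 = -11248534$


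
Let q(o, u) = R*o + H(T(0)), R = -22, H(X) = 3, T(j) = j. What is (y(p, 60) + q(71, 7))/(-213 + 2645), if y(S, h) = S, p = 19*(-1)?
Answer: -789/1216 ≈ -0.64885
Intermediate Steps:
p = -19
q(o, u) = 3 - 22*o (q(o, u) = -22*o + 3 = 3 - 22*o)
(y(p, 60) + q(71, 7))/(-213 + 2645) = (-19 + (3 - 22*71))/(-213 + 2645) = (-19 + (3 - 1562))/2432 = (-19 - 1559)*(1/2432) = -1578*1/2432 = -789/1216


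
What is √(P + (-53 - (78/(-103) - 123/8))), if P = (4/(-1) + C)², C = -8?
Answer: √18185062/412 ≈ 10.350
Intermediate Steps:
P = 144 (P = (4/(-1) - 8)² = (4*(-1) - 8)² = (-4 - 8)² = (-12)² = 144)
√(P + (-53 - (78/(-103) - 123/8))) = √(144 + (-53 - (78/(-103) - 123/8))) = √(144 + (-53 - (78*(-1/103) - 123*⅛))) = √(144 + (-53 - (-78/103 - 123/8))) = √(144 + (-53 - 1*(-13293/824))) = √(144 + (-53 + 13293/824)) = √(144 - 30379/824) = √(88277/824) = √18185062/412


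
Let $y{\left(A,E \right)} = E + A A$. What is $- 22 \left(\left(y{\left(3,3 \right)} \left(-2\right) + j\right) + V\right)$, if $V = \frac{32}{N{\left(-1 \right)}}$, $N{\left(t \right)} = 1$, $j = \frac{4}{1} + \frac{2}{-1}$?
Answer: $-220$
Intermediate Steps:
$j = 2$ ($j = 4 \cdot 1 + 2 \left(-1\right) = 4 - 2 = 2$)
$V = 32$ ($V = \frac{32}{1} = 32 \cdot 1 = 32$)
$y{\left(A,E \right)} = E + A^{2}$
$- 22 \left(\left(y{\left(3,3 \right)} \left(-2\right) + j\right) + V\right) = - 22 \left(\left(\left(3 + 3^{2}\right) \left(-2\right) + 2\right) + 32\right) = - 22 \left(\left(\left(3 + 9\right) \left(-2\right) + 2\right) + 32\right) = - 22 \left(\left(12 \left(-2\right) + 2\right) + 32\right) = - 22 \left(\left(-24 + 2\right) + 32\right) = - 22 \left(-22 + 32\right) = \left(-22\right) 10 = -220$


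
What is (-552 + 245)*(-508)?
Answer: 155956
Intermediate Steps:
(-552 + 245)*(-508) = -307*(-508) = 155956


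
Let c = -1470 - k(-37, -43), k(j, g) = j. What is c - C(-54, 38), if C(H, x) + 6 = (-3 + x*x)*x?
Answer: -56185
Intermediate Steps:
C(H, x) = -6 + x*(-3 + x²) (C(H, x) = -6 + (-3 + x*x)*x = -6 + (-3 + x²)*x = -6 + x*(-3 + x²))
c = -1433 (c = -1470 - 1*(-37) = -1470 + 37 = -1433)
c - C(-54, 38) = -1433 - (-6 + 38³ - 3*38) = -1433 - (-6 + 54872 - 114) = -1433 - 1*54752 = -1433 - 54752 = -56185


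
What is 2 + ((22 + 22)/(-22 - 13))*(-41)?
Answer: 1874/35 ≈ 53.543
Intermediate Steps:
2 + ((22 + 22)/(-22 - 13))*(-41) = 2 + (44/(-35))*(-41) = 2 + (44*(-1/35))*(-41) = 2 - 44/35*(-41) = 2 + 1804/35 = 1874/35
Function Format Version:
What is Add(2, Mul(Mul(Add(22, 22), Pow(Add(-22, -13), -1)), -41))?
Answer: Rational(1874, 35) ≈ 53.543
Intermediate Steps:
Add(2, Mul(Mul(Add(22, 22), Pow(Add(-22, -13), -1)), -41)) = Add(2, Mul(Mul(44, Pow(-35, -1)), -41)) = Add(2, Mul(Mul(44, Rational(-1, 35)), -41)) = Add(2, Mul(Rational(-44, 35), -41)) = Add(2, Rational(1804, 35)) = Rational(1874, 35)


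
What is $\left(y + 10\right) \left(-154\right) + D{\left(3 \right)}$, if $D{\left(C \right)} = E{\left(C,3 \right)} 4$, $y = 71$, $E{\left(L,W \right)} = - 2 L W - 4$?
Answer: $-12562$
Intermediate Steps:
$E{\left(L,W \right)} = -4 - 2 L W$ ($E{\left(L,W \right)} = - 2 L W - 4 = -4 - 2 L W$)
$D{\left(C \right)} = -16 - 24 C$ ($D{\left(C \right)} = \left(-4 - 2 C 3\right) 4 = \left(-4 - 6 C\right) 4 = -16 - 24 C$)
$\left(y + 10\right) \left(-154\right) + D{\left(3 \right)} = \left(71 + 10\right) \left(-154\right) - 88 = 81 \left(-154\right) - 88 = -12474 - 88 = -12562$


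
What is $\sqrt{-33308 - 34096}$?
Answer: $2 i \sqrt{16851} \approx 259.62 i$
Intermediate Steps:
$\sqrt{-33308 - 34096} = \sqrt{-67404} = 2 i \sqrt{16851}$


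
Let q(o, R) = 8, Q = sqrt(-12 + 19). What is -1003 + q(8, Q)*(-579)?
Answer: -5635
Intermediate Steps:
Q = sqrt(7) ≈ 2.6458
-1003 + q(8, Q)*(-579) = -1003 + 8*(-579) = -1003 - 4632 = -5635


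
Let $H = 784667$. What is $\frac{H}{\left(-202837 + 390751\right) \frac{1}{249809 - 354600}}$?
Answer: $- \frac{82226039597}{187914} \approx -4.3757 \cdot 10^{5}$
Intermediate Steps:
$\frac{H}{\left(-202837 + 390751\right) \frac{1}{249809 - 354600}} = \frac{784667}{\left(-202837 + 390751\right) \frac{1}{249809 - 354600}} = \frac{784667}{187914 \frac{1}{-104791}} = \frac{784667}{187914 \left(- \frac{1}{104791}\right)} = \frac{784667}{- \frac{187914}{104791}} = 784667 \left(- \frac{104791}{187914}\right) = - \frac{82226039597}{187914}$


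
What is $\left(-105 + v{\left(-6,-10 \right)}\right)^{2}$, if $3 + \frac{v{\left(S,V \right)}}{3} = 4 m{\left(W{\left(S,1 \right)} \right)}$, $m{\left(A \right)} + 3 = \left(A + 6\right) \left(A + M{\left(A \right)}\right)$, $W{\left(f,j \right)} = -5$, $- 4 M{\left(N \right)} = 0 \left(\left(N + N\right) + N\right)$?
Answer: $44100$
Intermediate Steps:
$M{\left(N \right)} = 0$ ($M{\left(N \right)} = - \frac{0 \left(\left(N + N\right) + N\right)}{4} = - \frac{0 \left(2 N + N\right)}{4} = - \frac{0 \cdot 3 N}{4} = \left(- \frac{1}{4}\right) 0 = 0$)
$m{\left(A \right)} = -3 + A \left(6 + A\right)$ ($m{\left(A \right)} = -3 + \left(A + 6\right) \left(A + 0\right) = -3 + \left(6 + A\right) A = -3 + A \left(6 + A\right)$)
$v{\left(S,V \right)} = -105$ ($v{\left(S,V \right)} = -9 + 3 \cdot 4 \left(-3 + \left(-5\right)^{2} + 6 \left(-5\right)\right) = -9 + 3 \cdot 4 \left(-3 + 25 - 30\right) = -9 + 3 \cdot 4 \left(-8\right) = -9 + 3 \left(-32\right) = -9 - 96 = -105$)
$\left(-105 + v{\left(-6,-10 \right)}\right)^{2} = \left(-105 - 105\right)^{2} = \left(-210\right)^{2} = 44100$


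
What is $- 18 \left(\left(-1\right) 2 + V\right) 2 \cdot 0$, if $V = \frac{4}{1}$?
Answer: $0$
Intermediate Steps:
$V = 4$ ($V = 4 \cdot 1 = 4$)
$- 18 \left(\left(-1\right) 2 + V\right) 2 \cdot 0 = - 18 \left(\left(-1\right) 2 + 4\right) 2 \cdot 0 = - 18 \left(-2 + 4\right) 0 = \left(-18\right) 2 \cdot 0 = \left(-36\right) 0 = 0$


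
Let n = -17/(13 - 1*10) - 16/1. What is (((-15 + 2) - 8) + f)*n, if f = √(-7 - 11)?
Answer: 455 - 65*I*√2 ≈ 455.0 - 91.924*I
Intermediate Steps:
n = -65/3 (n = -17/(13 - 10) - 16*1 = -17/3 - 16 = -65/3 ≈ -21.667)
f = 3*I*√2 (f = √(-18) = 3*I*√2 ≈ 4.2426*I)
(((-15 + 2) - 8) + f)*n = (((-15 + 2) - 8) + 3*I*√2)*(-65/3) = ((-13 - 8) + 3*I*√2)*(-65/3) = (-21 + 3*I*√2)*(-65/3) = 455 - 65*I*√2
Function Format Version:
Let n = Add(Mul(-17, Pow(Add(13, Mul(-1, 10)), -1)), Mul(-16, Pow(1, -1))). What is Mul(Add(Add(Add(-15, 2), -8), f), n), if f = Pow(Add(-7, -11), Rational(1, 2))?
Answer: Add(455, Mul(-65, I, Pow(2, Rational(1, 2)))) ≈ Add(455.00, Mul(-91.924, I))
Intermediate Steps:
n = Rational(-65, 3) (n = Add(Mul(-17, Pow(Add(13, -10), -1)), Mul(-16, 1)) = Add(Mul(-17, Pow(3, -1)), -16) = Add(Mul(-17, Rational(1, 3)), -16) = Add(Rational(-17, 3), -16) = Rational(-65, 3) ≈ -21.667)
f = Mul(3, I, Pow(2, Rational(1, 2))) (f = Pow(-18, Rational(1, 2)) = Mul(3, I, Pow(2, Rational(1, 2))) ≈ Mul(4.2426, I))
Mul(Add(Add(Add(-15, 2), -8), f), n) = Mul(Add(Add(Add(-15, 2), -8), Mul(3, I, Pow(2, Rational(1, 2)))), Rational(-65, 3)) = Mul(Add(Add(-13, -8), Mul(3, I, Pow(2, Rational(1, 2)))), Rational(-65, 3)) = Mul(Add(-21, Mul(3, I, Pow(2, Rational(1, 2)))), Rational(-65, 3)) = Add(455, Mul(-65, I, Pow(2, Rational(1, 2))))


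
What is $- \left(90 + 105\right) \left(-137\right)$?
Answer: $26715$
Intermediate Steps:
$- \left(90 + 105\right) \left(-137\right) = - 195 \left(-137\right) = \left(-1\right) \left(-26715\right) = 26715$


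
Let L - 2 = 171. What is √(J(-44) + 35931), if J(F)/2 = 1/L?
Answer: √1075379245/173 ≈ 189.55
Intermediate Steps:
L = 173 (L = 2 + 171 = 173)
J(F) = 2/173
√(J(-44) + 35931) = √(2/173 + 35931) = √(6216065/173) = √1075379245/173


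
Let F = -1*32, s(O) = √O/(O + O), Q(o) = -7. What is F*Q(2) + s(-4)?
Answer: 224 - I/4 ≈ 224.0 - 0.25*I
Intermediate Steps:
s(O) = 1/(2*√O) (s(O) = √O/((2*O)) = (1/(2*O))*√O = 1/(2*√O))
F = -32
F*Q(2) + s(-4) = -32*(-7) + 1/(2*√(-4)) = 224 + (-I/2)/2 = 224 - I/4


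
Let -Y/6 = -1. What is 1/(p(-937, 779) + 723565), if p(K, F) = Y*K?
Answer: 1/717943 ≈ 1.3929e-6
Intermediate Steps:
Y = 6 (Y = -6*(-1) = 6)
p(K, F) = 6*K
1/(p(-937, 779) + 723565) = 1/(6*(-937) + 723565) = 1/(-5622 + 723565) = 1/717943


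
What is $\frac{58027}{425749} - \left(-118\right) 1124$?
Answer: $\frac{56467999395}{425749} \approx 1.3263 \cdot 10^{5}$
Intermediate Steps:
$\frac{58027}{425749} - \left(-118\right) 1124 = 58027 \cdot \frac{1}{425749} - -132632 = \frac{58027}{425749} + 132632 = \frac{56467999395}{425749}$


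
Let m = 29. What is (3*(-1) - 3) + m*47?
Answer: 1357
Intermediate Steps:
(3*(-1) - 3) + m*47 = (3*(-1) - 3) + 29*47 = (-3 - 3) + 1363 = -6 + 1363 = 1357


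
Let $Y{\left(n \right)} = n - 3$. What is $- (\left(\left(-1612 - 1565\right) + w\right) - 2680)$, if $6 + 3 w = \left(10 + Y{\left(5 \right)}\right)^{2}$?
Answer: $5811$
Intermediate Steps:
$Y{\left(n \right)} = -3 + n$ ($Y{\left(n \right)} = n - 3 = -3 + n$)
$w = 46$ ($w = -2 + \frac{\left(10 + \left(-3 + 5\right)\right)^{2}}{3} = -2 + \frac{\left(10 + 2\right)^{2}}{3} = -2 + \frac{12^{2}}{3} = -2 + \frac{1}{3} \cdot 144 = -2 + 48 = 46$)
$- (\left(\left(-1612 - 1565\right) + w\right) - 2680) = - (\left(\left(-1612 - 1565\right) + 46\right) - 2680) = - (\left(-3177 + 46\right) - 2680) = - (-3131 - 2680) = \left(-1\right) \left(-5811\right) = 5811$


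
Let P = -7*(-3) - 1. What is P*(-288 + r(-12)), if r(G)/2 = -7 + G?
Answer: -6520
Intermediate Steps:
r(G) = -14 + 2*G (r(G) = 2*(-7 + G) = -14 + 2*G)
P = 20 (P = 21 - 1 = 20)
P*(-288 + r(-12)) = 20*(-288 + (-14 + 2*(-12))) = 20*(-288 + (-14 - 24)) = 20*(-288 - 38) = 20*(-326) = -6520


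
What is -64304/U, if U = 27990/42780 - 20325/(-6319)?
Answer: -579436527776/34879077 ≈ -16613.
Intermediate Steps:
U = 34879077/9010894 (U = 27990*(1/42780) - 20325*(-1/6319) = 933/1426 + 20325/6319 = 34879077/9010894 ≈ 3.8708)
-64304/U = -64304/34879077/9010894 = -64304*9010894/34879077 = -579436527776/34879077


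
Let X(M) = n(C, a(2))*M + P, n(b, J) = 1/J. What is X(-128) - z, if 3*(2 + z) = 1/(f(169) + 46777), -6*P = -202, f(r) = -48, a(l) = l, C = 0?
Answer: -3971966/140187 ≈ -28.333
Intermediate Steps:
P = 101/3 (P = -1/6*(-202) = 101/3 ≈ 33.667)
X(M) = 101/3 + M/2 (X(M) = M/2 + 101/3 = 101/3 + M/2)
z = -280373/140187 (z = -2 + 1/(3*(-48 + 46777)) = -2 + (1/3)/46729 = -2 + (1/3)*(1/46729) = -2 + 1/140187 = -280373/140187 ≈ -2.0000)
X(-128) - z = (101/3 + (1/2)*(-128)) - 1*(-280373/140187) = (101/3 - 64) + 280373/140187 = -91/3 + 280373/140187 = -3971966/140187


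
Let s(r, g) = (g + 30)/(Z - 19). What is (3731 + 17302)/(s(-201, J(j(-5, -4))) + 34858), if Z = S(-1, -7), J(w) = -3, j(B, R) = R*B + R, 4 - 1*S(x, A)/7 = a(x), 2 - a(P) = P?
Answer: 84132/139423 ≈ 0.60343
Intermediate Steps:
a(P) = 2 - P
S(x, A) = 14 + 7*x (S(x, A) = 28 - 7*(2 - x) = 28 + (-14 + 7*x) = 14 + 7*x)
j(B, R) = R + B*R (j(B, R) = B*R + R = R + B*R)
Z = 7 (Z = 14 + 7*(-1) = 14 - 7 = 7)
s(r, g) = -5/2 - g/12 (s(r, g) = (g + 30)/(7 - 19) = (30 + g)/(-12) = (30 + g)*(-1/12) = -5/2 - g/12)
(3731 + 17302)/(s(-201, J(j(-5, -4))) + 34858) = (3731 + 17302)/((-5/2 - 1/12*(-3)) + 34858) = 21033/((-5/2 + ¼) + 34858) = 21033/(-9/4 + 34858) = 21033/(139423/4) = 21033*(4/139423) = 84132/139423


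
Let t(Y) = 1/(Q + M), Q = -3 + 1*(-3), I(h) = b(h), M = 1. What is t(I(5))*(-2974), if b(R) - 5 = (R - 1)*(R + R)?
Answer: 2974/5 ≈ 594.80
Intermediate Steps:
b(R) = 5 + 2*R*(-1 + R) (b(R) = 5 + (R - 1)*(R + R) = 5 + (-1 + R)*(2*R) = 5 + 2*R*(-1 + R))
I(h) = 5 - 2*h + 2*h²
Q = -6 (Q = -3 - 3 = -6)
t(Y) = -⅕ (t(Y) = 1/(-6 + 1) = 1/(-5) = -⅕)
t(I(5))*(-2974) = -⅕*(-2974) = 2974/5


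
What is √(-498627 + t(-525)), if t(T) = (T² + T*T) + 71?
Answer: √52694 ≈ 229.55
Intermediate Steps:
t(T) = 71 + 2*T² (t(T) = (T² + T²) + 71 = 2*T² + 71 = 71 + 2*T²)
√(-498627 + t(-525)) = √(-498627 + (71 + 2*(-525)²)) = √(-498627 + (71 + 2*275625)) = √(-498627 + (71 + 551250)) = √(-498627 + 551321) = √52694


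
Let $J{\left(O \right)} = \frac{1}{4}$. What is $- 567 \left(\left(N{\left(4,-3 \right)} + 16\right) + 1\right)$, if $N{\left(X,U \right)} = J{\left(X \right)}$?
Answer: $- \frac{39123}{4} \approx -9780.8$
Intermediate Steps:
$J{\left(O \right)} = \frac{1}{4}$
$N{\left(X,U \right)} = \frac{1}{4}$
$- 567 \left(\left(N{\left(4,-3 \right)} + 16\right) + 1\right) = - 567 \left(\left(\frac{1}{4} + 16\right) + 1\right) = - 567 \left(\frac{65}{4} + 1\right) = \left(-567\right) \frac{69}{4} = - \frac{39123}{4}$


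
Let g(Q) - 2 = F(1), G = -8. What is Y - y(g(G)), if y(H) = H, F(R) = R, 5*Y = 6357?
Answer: 6342/5 ≈ 1268.4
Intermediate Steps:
Y = 6357/5 (Y = (⅕)*6357 = 6357/5 ≈ 1271.4)
g(Q) = 3 (g(Q) = 2 + 1 = 3)
Y - y(g(G)) = 6357/5 - 1*3 = 6357/5 - 3 = 6342/5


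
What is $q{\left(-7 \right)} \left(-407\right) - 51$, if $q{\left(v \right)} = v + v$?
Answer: $5647$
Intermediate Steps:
$q{\left(v \right)} = 2 v$
$q{\left(-7 \right)} \left(-407\right) - 51 = 2 \left(-7\right) \left(-407\right) - 51 = \left(-14\right) \left(-407\right) - 51 = 5698 - 51 = 5647$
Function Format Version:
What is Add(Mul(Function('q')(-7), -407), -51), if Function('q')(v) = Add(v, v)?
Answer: 5647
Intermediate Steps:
Function('q')(v) = Mul(2, v)
Add(Mul(Function('q')(-7), -407), -51) = Add(Mul(Mul(2, -7), -407), -51) = Add(Mul(-14, -407), -51) = Add(5698, -51) = 5647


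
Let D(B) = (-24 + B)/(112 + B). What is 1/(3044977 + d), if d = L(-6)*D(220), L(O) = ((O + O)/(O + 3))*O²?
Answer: 83/252740147 ≈ 3.2840e-7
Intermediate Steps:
L(O) = 2*O³/(3 + O) (L(O) = ((2*O)/(3 + O))*O² = (2*O/(3 + O))*O² = 2*O³/(3 + O))
D(B) = (-24 + B)/(112 + B)
d = 7056/83 (d = (2*(-6)³/(3 - 6))*((-24 + 220)/(112 + 220)) = (2*(-216)/(-3))*(196/332) = (2*(-216)*(-⅓))*((1/332)*196) = 144*(49/83) = 7056/83 ≈ 85.012)
1/(3044977 + d) = 1/(3044977 + 7056/83) = 1/(252740147/83) = 83/252740147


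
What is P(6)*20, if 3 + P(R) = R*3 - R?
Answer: 180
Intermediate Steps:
P(R) = -3 + 2*R (P(R) = -3 + (R*3 - R) = -3 + (3*R - R) = -3 + 2*R)
P(6)*20 = (-3 + 2*6)*20 = (-3 + 12)*20 = 9*20 = 180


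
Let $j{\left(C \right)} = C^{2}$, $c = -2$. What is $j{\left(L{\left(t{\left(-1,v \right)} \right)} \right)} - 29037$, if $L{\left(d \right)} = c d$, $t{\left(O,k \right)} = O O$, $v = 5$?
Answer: $-29033$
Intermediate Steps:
$t{\left(O,k \right)} = O^{2}$
$L{\left(d \right)} = - 2 d$
$j{\left(L{\left(t{\left(-1,v \right)} \right)} \right)} - 29037 = \left(- 2 \left(-1\right)^{2}\right)^{2} - 29037 = \left(\left(-2\right) 1\right)^{2} - 29037 = \left(-2\right)^{2} - 29037 = 4 - 29037 = -29033$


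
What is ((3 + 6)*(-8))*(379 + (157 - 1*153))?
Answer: -27576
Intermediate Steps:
((3 + 6)*(-8))*(379 + (157 - 1*153)) = (9*(-8))*(379 + (157 - 153)) = -72*(379 + 4) = -72*383 = -27576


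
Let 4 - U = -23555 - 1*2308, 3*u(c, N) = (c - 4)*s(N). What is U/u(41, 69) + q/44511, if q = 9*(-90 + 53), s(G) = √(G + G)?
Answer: -3/401 + 25867*√138/1702 ≈ 178.53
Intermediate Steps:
s(G) = √2*√G (s(G) = √(2*G) = √2*√G)
u(c, N) = √2*√N*(-4 + c)/3 (u(c, N) = ((c - 4)*(√2*√N))/3 = ((-4 + c)*(√2*√N))/3 = (√2*√N*(-4 + c))/3 = √2*√N*(-4 + c)/3)
q = -333 (q = 9*(-37) = -333)
U = 25867 (U = 4 - (-23555 - 1*2308) = 4 - (-23555 - 2308) = 4 - 1*(-25863) = 4 + 25863 = 25867)
U/u(41, 69) + q/44511 = 25867/((√2*√69*(-4 + 41)/3)) - 333/44511 = 25867/(((⅓)*√2*√69*37)) - 333*1/44511 = 25867/((37*√138/3)) - 3/401 = 25867*(√138/1702) - 3/401 = 25867*√138/1702 - 3/401 = -3/401 + 25867*√138/1702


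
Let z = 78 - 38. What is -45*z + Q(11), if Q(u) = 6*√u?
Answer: -1800 + 6*√11 ≈ -1780.1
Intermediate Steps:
z = 40
-45*z + Q(11) = -45*40 + 6*√11 = -1800 + 6*√11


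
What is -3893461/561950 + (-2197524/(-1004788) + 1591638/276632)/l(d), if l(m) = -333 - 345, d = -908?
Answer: -15312096379420802611/2206291990599488200 ≈ -6.9402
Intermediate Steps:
l(m) = -678
-3893461/561950 + (-2197524/(-1004788) + 1591638/276632)/l(d) = -3893461/561950 + (-2197524/(-1004788) + 1591638/276632)/(-678) = -3893461*1/561950 + (-2197524*(-1/1004788) + 1591638*(1/276632))*(-1/678) = -3893461/561950 + (549381/251197 + 795819/138316)*(-1/678) = -3893461/561950 + (275895527739/34744564252)*(-1/678) = -3893461/561950 - 91965175913/7852271520952 = -15312096379420802611/2206291990599488200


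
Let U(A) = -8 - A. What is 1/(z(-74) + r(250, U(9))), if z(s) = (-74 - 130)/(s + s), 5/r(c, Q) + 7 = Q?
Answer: 888/1039 ≈ 0.85467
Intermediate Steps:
r(c, Q) = 5/(-7 + Q)
z(s) = -102/s (z(s) = -204*1/(2*s) = -102/s)
1/(z(-74) + r(250, U(9))) = 1/(-102/(-74) + 5/(-7 + (-8 - 1*9))) = 1/(-102*(-1/74) + 5/(-7 + (-8 - 9))) = 1/(51/37 + 5/(-7 - 17)) = 1/(51/37 + 5/(-24)) = 1/(51/37 + 5*(-1/24)) = 1/(51/37 - 5/24) = 1/(1039/888) = 888/1039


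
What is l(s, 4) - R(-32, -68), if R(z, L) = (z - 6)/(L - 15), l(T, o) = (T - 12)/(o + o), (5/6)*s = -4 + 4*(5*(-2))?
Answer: -7103/830 ≈ -8.5578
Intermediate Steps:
s = -264/5 (s = 6*(-4 + 4*(5*(-2)))/5 = 6*(-4 + 4*(-10))/5 = 6*(-4 - 40)/5 = (6/5)*(-44) = -264/5 ≈ -52.800)
l(T, o) = (-12 + T)/(2*o) (l(T, o) = (-12 + T)/((2*o)) = (-12 + T)*(1/(2*o)) = (-12 + T)/(2*o))
R(z, L) = (-6 + z)/(-15 + L)
l(s, 4) - R(-32, -68) = (½)*(-12 - 264/5)/4 - (-6 - 32)/(-15 - 68) = (½)*(¼)*(-324/5) - (-38)/(-83) = -81/10 - (-1)*(-38)/83 = -81/10 - 1*38/83 = -81/10 - 38/83 = -7103/830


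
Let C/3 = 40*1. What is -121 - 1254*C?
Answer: -150601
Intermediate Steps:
C = 120 (C = 3*(40*1) = 3*40 = 120)
-121 - 1254*C = -121 - 1254*120 = -121 - 150480 = -150601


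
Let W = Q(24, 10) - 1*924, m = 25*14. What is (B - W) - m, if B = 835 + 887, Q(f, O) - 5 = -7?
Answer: 2298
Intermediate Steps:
Q(f, O) = -2 (Q(f, O) = 5 - 7 = -2)
m = 350
B = 1722
W = -926 (W = -2 - 1*924 = -2 - 924 = -926)
(B - W) - m = (1722 - 1*(-926)) - 1*350 = (1722 + 926) - 350 = 2648 - 350 = 2298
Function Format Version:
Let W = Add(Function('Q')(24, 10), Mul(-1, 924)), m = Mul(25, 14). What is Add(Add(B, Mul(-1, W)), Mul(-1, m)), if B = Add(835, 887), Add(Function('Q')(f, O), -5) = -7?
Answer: 2298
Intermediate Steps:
Function('Q')(f, O) = -2 (Function('Q')(f, O) = Add(5, -7) = -2)
m = 350
B = 1722
W = -926 (W = Add(-2, Mul(-1, 924)) = Add(-2, -924) = -926)
Add(Add(B, Mul(-1, W)), Mul(-1, m)) = Add(Add(1722, Mul(-1, -926)), Mul(-1, 350)) = Add(Add(1722, 926), -350) = Add(2648, -350) = 2298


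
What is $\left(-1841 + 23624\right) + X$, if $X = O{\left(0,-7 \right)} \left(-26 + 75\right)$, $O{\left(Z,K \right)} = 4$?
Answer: $21979$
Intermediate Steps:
$X = 196$ ($X = 4 \left(-26 + 75\right) = 4 \cdot 49 = 196$)
$\left(-1841 + 23624\right) + X = \left(-1841 + 23624\right) + 196 = 21783 + 196 = 21979$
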